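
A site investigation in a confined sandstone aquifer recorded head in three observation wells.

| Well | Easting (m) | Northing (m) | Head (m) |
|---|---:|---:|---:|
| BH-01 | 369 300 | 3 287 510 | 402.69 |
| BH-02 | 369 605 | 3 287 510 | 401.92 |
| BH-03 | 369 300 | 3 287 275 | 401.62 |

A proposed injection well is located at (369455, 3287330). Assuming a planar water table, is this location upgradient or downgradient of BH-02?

downgradient

∂h/∂x = (401.92 − 402.69) / (369605 − 369300) = -0.002525
∂h/∂y = (401.62 − 402.69) / (3287275 − 3287510) = +0.004553
Head at (369455, 3287330) = 402.69 + (-0.002525)·(155) + (+0.004553)·(-180) = 401.48 m.
That is lower than the 401.92 m at BH-02, so the point is downgradient.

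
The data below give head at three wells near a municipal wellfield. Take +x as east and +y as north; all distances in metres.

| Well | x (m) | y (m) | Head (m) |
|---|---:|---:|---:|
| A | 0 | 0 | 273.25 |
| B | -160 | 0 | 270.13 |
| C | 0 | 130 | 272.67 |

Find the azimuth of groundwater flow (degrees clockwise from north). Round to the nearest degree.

283°

∂h/∂x = (270.13 − 273.25) / (-160 − 0) = +0.01950
∂h/∂y = (272.67 − 273.25) / (130 − 0) = -0.004462
Flow direction (−∇h) has components (-0.01950 E, +0.004462 N).
Azimuth = atan2(E, N) = atan2(-0.01950, +0.004462) = 282.9° ≈ 283°.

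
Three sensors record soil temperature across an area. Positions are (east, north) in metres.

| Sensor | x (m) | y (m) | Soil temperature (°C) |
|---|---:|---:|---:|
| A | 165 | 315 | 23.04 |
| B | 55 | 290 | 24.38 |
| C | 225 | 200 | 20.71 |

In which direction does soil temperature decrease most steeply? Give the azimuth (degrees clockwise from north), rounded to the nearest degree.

130°

Taking A as reference: B−A = (-110, -25, +1.34); C−A = (60, -115, -2.33).
Solve a·Δx + b·Δy = ΔT: det = (-110)·(-115) − 60·(-25) = 14150.
∂T/∂x = [(+1.34)·(-115) − (-2.33)·(-25)] / 14150 = -0.01501
∂T/∂y = [(-110)·(-2.33) − 60·(+1.34)] / 14150 = +0.01243
Steepest decrease is along −∇f: components (+0.01501 E, -0.01243 N).
Azimuth = atan2(+0.01501, -0.01243) = 129.6° ≈ 130°.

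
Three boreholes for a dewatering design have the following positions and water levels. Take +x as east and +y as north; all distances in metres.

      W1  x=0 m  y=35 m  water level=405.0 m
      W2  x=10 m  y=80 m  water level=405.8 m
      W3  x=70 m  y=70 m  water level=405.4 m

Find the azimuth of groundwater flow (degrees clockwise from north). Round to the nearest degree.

Differences from W1: to W2 (Δx, Δy, Δh) = (10, 45, +0.8); to W3 = (70, 35, +0.4).
Determinant of the coordinate differences = 10·35 − 70·45 = -2800.
∂h/∂x = [(+0.8)·35 − (+0.4)·45] / -2800 = -0.003571
∂h/∂y = [10·(+0.4) − 70·(+0.8)] / -2800 = +0.01857
Flow direction (−∇h) has components (+0.003571 E, -0.01857 N).
Azimuth = atan2(E, N) = atan2(+0.003571, -0.01857) = 169.1° ≈ 169°.

169°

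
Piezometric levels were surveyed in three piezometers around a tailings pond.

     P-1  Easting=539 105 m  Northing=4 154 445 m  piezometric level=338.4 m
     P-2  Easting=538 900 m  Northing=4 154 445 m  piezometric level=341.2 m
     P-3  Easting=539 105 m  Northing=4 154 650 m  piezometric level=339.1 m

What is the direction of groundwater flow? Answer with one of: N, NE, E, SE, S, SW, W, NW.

E

∂h/∂x = (341.2 − 338.4) / (538900 − 539105) = -0.01366
∂h/∂y = (339.1 − 338.4) / (4154650 − 4154445) = +0.003415
Flow = −∇h = (+0.01366 east, -0.003415 north), which points east.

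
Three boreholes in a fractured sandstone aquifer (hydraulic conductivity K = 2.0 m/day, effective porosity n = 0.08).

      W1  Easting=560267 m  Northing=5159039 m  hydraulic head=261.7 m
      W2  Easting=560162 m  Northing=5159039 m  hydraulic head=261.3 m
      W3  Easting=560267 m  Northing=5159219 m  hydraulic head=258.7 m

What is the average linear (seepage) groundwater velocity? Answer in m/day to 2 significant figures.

∂h/∂x = (261.3 − 261.7) / (560162 − 560267) = +0.003810
∂h/∂y = (258.7 − 261.7) / (5159219 − 5159039) = -0.01667
|∇h| = √(0.003810² + -0.01667²) = 0.0171
Seepage velocity v = K·i/n = 2.0 × 0.0171 / 0.08 = 0.4275 m/day.

0.43 m/day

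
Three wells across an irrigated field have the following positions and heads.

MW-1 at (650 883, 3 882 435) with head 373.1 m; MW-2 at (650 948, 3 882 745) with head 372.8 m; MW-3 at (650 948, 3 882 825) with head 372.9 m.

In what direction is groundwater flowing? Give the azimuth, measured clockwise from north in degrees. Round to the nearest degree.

Differences from MW-1: to MW-2 (Δx, Δy, Δh) = (65, 310, -0.3); to MW-3 = (65, 390, -0.2).
Solve a·Δx + b·Δy = Δh: det = 65·390 − 65·310 = 5200.
∂h/∂x = [(-0.3)·390 − (-0.2)·310] / 5200 = -0.01058
∂h/∂y = [65·(-0.2) − 65·(-0.3)] / 5200 = +0.001250
Flow direction (−∇h) has components (+0.01058 E, -0.001250 N).
Azimuth = atan2(E, N) = atan2(+0.01058, -0.001250) = 96.7° ≈ 097°.

097°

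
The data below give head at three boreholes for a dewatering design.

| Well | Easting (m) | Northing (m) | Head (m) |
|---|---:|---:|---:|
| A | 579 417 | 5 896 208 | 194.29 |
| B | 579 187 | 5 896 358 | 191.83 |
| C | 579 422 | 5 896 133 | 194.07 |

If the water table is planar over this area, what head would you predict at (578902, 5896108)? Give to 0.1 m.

With h = a·x + b·y + c and A as origin, the differences give:
  (-230)·a + 150·b = -2.46
  5·a + (-75)·b = -0.22
Eliminate b (×(-75) and ×150, subtract): 16500·a = 217.500 → a = ∂h/∂x = +0.01318
Back-substitute: b = ∂h/∂y = +0.003812.
h(578902, 5896108) = 194.29 + (+0.01318)·(-515) + (+0.003812)·(-100) = 194.29 -6.789 -0.381 = 187.120 m.

187.1 m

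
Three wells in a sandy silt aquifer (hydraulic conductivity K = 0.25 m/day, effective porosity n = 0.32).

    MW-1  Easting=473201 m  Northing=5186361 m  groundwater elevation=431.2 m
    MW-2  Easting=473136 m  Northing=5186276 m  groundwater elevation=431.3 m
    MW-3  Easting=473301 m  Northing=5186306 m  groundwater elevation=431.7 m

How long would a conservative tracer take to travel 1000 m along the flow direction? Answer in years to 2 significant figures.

Taking MW-1 as reference: MW-2−MW-1 = (-65, -85, +0.1); MW-3−MW-1 = (100, -55, +0.5).
Determinant of the coordinate differences = (-65)·(-55) − 100·(-85) = 12075.
∂h/∂x = [(+0.1)·(-55) − (+0.5)·(-85)] / 12075 = +0.003064
∂h/∂y = [(-65)·(+0.5) − 100·(+0.1)] / 12075 = -0.003520
|∇h| = √(0.003064² + -0.003520²) = 0.004667
Seepage velocity v = K·i/n = 0.25 × 0.004667 / 0.32 = 0.003646 m/day.
t = 1000 / 0.003646 = 2.743e+05 days = 751 years.

750 years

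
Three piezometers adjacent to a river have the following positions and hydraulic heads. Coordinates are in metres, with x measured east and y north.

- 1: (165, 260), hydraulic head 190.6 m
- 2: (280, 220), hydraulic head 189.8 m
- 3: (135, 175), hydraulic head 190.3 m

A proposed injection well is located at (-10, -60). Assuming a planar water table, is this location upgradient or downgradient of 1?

downgradient

Differences from 1: to 2 (Δx, Δy, Δh) = (115, -40, -0.8); to 3 = (-30, -85, -0.3).
Determinant of the coordinate differences = 115·(-85) − (-30)·(-40) = -10975.
∂h/∂x = [(-0.8)·(-85) − (-0.3)·(-40)] / -10975 = -0.005103
∂h/∂y = [115·(-0.3) − (-30)·(-0.8)] / -10975 = +0.005330
Head at (-10, -60) = 190.6 + (-0.005103)·(-175) + (+0.005330)·(-320) = 189.79 m.
That is lower than the 190.6 m at 1, so the point is downgradient.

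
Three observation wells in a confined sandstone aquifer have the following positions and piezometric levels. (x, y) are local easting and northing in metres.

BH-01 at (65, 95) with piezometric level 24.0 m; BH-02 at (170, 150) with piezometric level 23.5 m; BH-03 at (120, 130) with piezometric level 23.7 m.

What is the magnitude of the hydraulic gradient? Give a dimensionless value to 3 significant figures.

0.00634

Differences from BH-01: to BH-02 (Δx, Δy, Δh) = (105, 55, -0.5); to BH-03 = (55, 35, -0.3).
Solve a·Δx + b·Δy = Δh: det = 105·35 − 55·55 = 650.
∂h/∂x = [(-0.5)·35 − (-0.3)·55] / 650 = -0.001538
∂h/∂y = [105·(-0.3) − 55·(-0.5)] / 650 = -0.006154
|∇h| = √(-0.001538² + -0.006154²) = 0.006343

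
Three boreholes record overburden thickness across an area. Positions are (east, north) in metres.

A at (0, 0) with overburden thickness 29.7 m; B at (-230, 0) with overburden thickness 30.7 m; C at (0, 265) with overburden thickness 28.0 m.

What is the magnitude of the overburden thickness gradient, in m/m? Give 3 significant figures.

0.00775 m/m

∂d/∂x = (30.7 − 29.7) / (-230 − 0) = -0.004348
∂d/∂y = (28.0 − 29.7) / (265 − 0) = -0.006415
|∇f| = √(-0.004348² + -0.006415²) = 0.00775 m/m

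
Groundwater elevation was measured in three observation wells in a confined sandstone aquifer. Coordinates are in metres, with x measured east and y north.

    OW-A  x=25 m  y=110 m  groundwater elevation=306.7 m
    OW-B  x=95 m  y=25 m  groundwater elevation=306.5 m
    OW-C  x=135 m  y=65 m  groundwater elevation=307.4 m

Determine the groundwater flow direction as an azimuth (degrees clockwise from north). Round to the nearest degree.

With h = a·x + b·y + c and OW-A as origin, the differences give:
  70·a + (-85)·b = -0.2
  110·a + (-45)·b = +0.7
Eliminate b (×(-45) and ×(-85), subtract): 6200·a = 68.50 → a = ∂h/∂x = +0.01105
Back-substitute: b = ∂h/∂y = +0.01145.
Flow direction (−∇h) has components (-0.01105 E, -0.01145 N).
Azimuth = atan2(E, N) = atan2(-0.01105, -0.01145) = 224.0° ≈ 224°.

224°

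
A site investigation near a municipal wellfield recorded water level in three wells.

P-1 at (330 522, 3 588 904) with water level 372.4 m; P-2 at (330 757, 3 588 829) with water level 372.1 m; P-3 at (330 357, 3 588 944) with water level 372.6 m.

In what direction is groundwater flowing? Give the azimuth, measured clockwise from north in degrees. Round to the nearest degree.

130°

Differences from P-1: to P-2 (Δx, Δy, Δh) = (235, -75, -0.3); to P-3 = (-165, 40, +0.2).
Determinant of the coordinate differences = 235·40 − (-165)·(-75) = -2975.
∂h/∂x = [(-0.3)·40 − (+0.2)·(-75)] / -2975 = -0.001008
∂h/∂y = [235·(+0.2) − (-165)·(-0.3)] / -2975 = +0.0008403
Flow direction (−∇h) has components (+0.001008 E, -0.0008403 N).
Azimuth = atan2(E, N) = atan2(+0.001008, -0.0008403) = 129.8° ≈ 130°.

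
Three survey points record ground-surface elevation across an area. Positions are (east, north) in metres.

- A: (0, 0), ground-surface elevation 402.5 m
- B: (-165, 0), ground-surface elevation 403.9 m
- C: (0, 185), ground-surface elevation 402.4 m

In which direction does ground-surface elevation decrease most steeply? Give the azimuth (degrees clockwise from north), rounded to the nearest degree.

∂z/∂x = (403.9 − 402.5) / (-165 − 0) = -0.008485
∂z/∂y = (402.4 − 402.5) / (185 − 0) = -0.0005405
Steepest decrease is along −∇f: components (+0.008485 E, +0.0005405 N).
Azimuth = atan2(+0.008485, +0.0005405) = 86.4° ≈ 086°.

086°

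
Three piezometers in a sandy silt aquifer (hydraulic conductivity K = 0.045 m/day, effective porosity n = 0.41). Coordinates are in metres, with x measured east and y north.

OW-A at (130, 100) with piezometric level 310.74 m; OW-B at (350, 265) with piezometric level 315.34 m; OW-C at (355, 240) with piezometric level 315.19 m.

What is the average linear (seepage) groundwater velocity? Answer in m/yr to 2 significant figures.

0.67 m/yr

With h = a·x + b·y + c and OW-A as origin, the differences give:
  220·a + 165·b = +4.60
  225·a + 140·b = +4.45
Eliminate b (×140 and ×165, subtract): -6325·a = -90.250 → a = ∂h/∂x = +0.01427
Back-substitute: b = ∂h/∂y = +0.008854.
|∇h| = √(0.01427² + 0.008854²) = 0.01679
Seepage velocity v = K·i/n = 0.045 × 0.01679 / 0.41 = 0.001843 m/day = 0.6732 m/yr.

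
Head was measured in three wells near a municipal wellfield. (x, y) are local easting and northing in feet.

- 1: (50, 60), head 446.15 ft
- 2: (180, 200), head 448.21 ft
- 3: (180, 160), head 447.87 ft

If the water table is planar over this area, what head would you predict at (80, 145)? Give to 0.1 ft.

With h = a·x + b·y + c and 1 as origin, the differences give:
  130·a + 140·b = +2.06
  130·a + 100·b = +1.72
Eliminate b (×100 and ×140, subtract): -5200·a = -34.800 → a = ∂h/∂x = +0.006692
Back-substitute: b = ∂h/∂y = +0.008500.
h(80, 145) = 446.15 + (+0.006692)·(30) + (+0.008500)·(85) = 446.15 +0.201 +0.722 = 447.073 ft.

447.1 ft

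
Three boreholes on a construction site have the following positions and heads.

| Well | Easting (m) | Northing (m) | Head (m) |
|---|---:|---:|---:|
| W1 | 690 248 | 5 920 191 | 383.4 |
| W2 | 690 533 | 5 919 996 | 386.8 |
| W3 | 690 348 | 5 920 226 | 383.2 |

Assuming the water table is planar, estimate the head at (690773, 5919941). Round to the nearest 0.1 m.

388.2 m

Taking W1 as reference: W2−W1 = (285, -195, +3.4); W3−W1 = (100, 35, -0.2).
Solve a·Δx + b·Δy = Δh: det = 285·35 − 100·(-195) = 29475.
∂h/∂x = [(+3.4)·35 − (-0.2)·(-195)] / 29475 = +0.002714
∂h/∂y = [285·(-0.2) − 100·(+3.4)] / 29475 = -0.01347
h(690773, 5919941) = 383.4 + (+0.002714)·(525) + (-0.01347)·(-250) = 383.4 +1.425 +3.367 = 388.192 m.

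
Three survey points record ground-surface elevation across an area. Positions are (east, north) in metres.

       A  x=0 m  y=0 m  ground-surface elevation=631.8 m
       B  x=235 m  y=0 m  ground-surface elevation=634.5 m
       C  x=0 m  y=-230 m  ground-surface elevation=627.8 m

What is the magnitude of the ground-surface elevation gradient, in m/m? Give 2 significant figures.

0.021 m/m

∂z/∂x = (634.5 − 631.8) / (235 − 0) = +0.01149
∂z/∂y = (627.8 − 631.8) / (-230 − 0) = +0.01739
|∇f| = √(0.01149² + 0.01739²) = 0.02084 m/m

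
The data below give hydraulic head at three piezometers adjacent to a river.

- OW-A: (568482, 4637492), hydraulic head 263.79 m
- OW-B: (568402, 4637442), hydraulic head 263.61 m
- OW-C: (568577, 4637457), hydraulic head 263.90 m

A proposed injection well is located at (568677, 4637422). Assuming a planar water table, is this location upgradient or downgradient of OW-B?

Taking OW-A as reference: OW-B−OW-A = (-80, -50, -0.18); OW-C−OW-A = (95, -35, +0.11).
Determinant of the coordinate differences = (-80)·(-35) − 95·(-50) = 7550.
∂h/∂x = [(-0.18)·(-35) − (+0.11)·(-50)] / 7550 = +0.001563
∂h/∂y = [(-80)·(+0.11) − 95·(-0.18)] / 7550 = +0.001099
Head at (568677, 4637422) = 263.79 + (+0.001563)·(195) + (+0.001099)·(-70) = 264.02 m.
That is higher than the 263.61 m at OW-B, so the point is upgradient.

upgradient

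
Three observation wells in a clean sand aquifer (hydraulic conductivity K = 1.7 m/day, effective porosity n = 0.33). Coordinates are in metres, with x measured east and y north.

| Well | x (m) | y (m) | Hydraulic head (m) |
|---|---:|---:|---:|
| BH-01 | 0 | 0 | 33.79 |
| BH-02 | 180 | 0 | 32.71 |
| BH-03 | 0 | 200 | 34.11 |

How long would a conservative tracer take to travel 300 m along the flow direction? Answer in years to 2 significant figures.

∂h/∂x = (32.71 − 33.79) / (180 − 0) = -0.006000
∂h/∂y = (34.11 − 33.79) / (200 − 0) = +0.001600
|∇h| = √(-0.006000² + 0.001600²) = 0.00621
Seepage velocity v = K·i/n = 1.7 × 0.00621 / 0.33 = 0.03199 m/day.
t = 300 / 0.03199 = 9378 days = 25.7 years.

26 years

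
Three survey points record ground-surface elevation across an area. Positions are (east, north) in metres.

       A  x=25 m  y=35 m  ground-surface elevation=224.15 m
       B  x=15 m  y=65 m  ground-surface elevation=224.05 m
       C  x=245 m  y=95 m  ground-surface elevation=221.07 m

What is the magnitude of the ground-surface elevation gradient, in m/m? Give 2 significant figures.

0.014 m/m

With z = a·x + b·y + c and A as origin, the differences give:
  (-10)·a + 30·b = -0.10
  220·a + 60·b = -3.08
Eliminate b (×60 and ×30, subtract): -7200·a = 86.400 → a = ∂z/∂x = -0.01200
Back-substitute: b = ∂z/∂y = -0.007333.
|∇f| = √(-0.01200² + -0.007333²) = 0.01406 m/m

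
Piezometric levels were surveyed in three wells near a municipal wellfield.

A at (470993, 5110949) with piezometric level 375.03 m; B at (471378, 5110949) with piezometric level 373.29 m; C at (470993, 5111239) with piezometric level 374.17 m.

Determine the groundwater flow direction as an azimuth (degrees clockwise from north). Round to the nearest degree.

∂h/∂x = (373.29 − 375.03) / (471378 − 470993) = -0.004519
∂h/∂y = (374.17 − 375.03) / (5111239 − 5110949) = -0.002966
Flow direction (−∇h) has components (+0.004519 E, +0.002966 N).
Azimuth = atan2(E, N) = atan2(+0.004519, +0.002966) = 56.7° ≈ 057°.

057°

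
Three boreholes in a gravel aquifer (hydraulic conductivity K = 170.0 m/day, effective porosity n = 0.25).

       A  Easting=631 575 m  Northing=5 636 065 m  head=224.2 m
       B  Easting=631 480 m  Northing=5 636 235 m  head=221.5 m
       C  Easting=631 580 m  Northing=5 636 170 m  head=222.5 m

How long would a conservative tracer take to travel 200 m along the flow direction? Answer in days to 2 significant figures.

With h = a·x + b·y + c and A as origin, the differences give:
  (-95)·a + 170·b = -2.7
  5·a + 105·b = -1.7
Eliminate b (×105 and ×170, subtract): -10825·a = 5.50 → a = ∂h/∂x = -0.0005081
Back-substitute: b = ∂h/∂y = -0.01617.
|∇h| = √(-0.0005081² + -0.01617²) = 0.01618
Seepage velocity v = K·i/n = 170.0 × 0.01618 / 0.25 = 11 m/day.
t = 200 / 11 = 18.18 days.

18 days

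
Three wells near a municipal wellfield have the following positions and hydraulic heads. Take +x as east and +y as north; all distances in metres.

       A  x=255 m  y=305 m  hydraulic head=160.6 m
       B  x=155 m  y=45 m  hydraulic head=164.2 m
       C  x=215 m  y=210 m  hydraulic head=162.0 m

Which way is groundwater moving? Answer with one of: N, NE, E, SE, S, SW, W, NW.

With h = a·x + b·y + c and A as origin, the differences give:
  (-100)·a + (-260)·b = +3.6
  (-40)·a + (-95)·b = +1.4
Eliminate b (×(-95) and ×(-260), subtract): -900·a = 22.00 → a = ∂h/∂x = -0.02444
Back-substitute: b = ∂h/∂y = -0.004444.
Flow = −∇h = (+0.02444 east, +0.004444 north), which points east.

E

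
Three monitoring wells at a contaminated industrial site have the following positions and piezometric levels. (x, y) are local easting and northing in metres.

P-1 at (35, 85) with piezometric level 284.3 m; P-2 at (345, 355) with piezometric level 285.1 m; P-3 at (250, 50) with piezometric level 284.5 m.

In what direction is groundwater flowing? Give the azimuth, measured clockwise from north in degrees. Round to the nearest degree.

Taking P-1 as reference: P-2−P-1 = (310, 270, +0.8); P-3−P-1 = (215, -35, +0.2).
Determinant of the coordinate differences = 310·(-35) − 215·270 = -68900.
∂h/∂x = [(+0.8)·(-35) − (+0.2)·270] / -68900 = +0.001190
∂h/∂y = [310·(+0.2) − 215·(+0.8)] / -68900 = +0.001597
Flow direction (−∇h) has components (-0.001190 E, -0.001597 N).
Azimuth = atan2(E, N) = atan2(-0.001190, -0.001597) = 216.7° ≈ 217°.

217°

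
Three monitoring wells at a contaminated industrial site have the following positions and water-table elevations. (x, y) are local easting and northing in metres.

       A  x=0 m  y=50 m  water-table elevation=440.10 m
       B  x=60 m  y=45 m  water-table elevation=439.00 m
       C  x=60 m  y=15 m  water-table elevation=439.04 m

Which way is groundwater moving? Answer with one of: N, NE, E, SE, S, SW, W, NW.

E

Differences from A: to B (Δx, Δy, Δh) = (60, -5, -1.10); to C = (60, -35, -1.06).
Solve a·Δx + b·Δy = Δh: det = 60·(-35) − 60·(-5) = -1800.
∂h/∂x = [(-1.10)·(-35) − (-1.06)·(-5)] / -1800 = -0.01844
∂h/∂y = [60·(-1.06) − 60·(-1.10)] / -1800 = -0.001333
Flow = −∇h = (+0.01844 east, +0.001333 north), which points east.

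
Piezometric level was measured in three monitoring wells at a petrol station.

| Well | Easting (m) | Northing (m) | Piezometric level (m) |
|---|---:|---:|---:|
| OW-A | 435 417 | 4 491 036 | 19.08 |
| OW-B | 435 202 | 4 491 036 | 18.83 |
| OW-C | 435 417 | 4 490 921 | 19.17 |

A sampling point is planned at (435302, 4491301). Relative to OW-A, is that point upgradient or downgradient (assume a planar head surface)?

downgradient

∂h/∂x = (18.83 − 19.08) / (435202 − 435417) = +0.001163
∂h/∂y = (19.17 − 19.08) / (4490921 − 4491036) = -0.0007826
Head at (435302, 4491301) = 19.08 + (+0.001163)·(-115) + (-0.0007826)·(265) = 18.74 m.
That is lower than the 19.08 m at OW-A, so the point is downgradient.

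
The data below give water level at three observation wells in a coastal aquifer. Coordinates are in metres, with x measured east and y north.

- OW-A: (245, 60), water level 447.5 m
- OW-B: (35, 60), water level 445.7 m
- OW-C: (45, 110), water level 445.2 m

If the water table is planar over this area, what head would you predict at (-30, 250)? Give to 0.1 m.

With h = a·x + b·y + c and OW-A as origin, the differences give:
  (-210)·a + 0·b = -1.8
  (-200)·a + 50·b = -2.3
Eliminate b (×50 and ×0, subtract): -10500·a = -90.00 → a = ∂h/∂x = +0.008571
Back-substitute: b = ∂h/∂y = -0.01171.
h(-30, 250) = 447.5 + (+0.008571)·(-275) + (-0.01171)·(190) = 447.5 -2.357 -2.226 = 442.917 m.

442.9 m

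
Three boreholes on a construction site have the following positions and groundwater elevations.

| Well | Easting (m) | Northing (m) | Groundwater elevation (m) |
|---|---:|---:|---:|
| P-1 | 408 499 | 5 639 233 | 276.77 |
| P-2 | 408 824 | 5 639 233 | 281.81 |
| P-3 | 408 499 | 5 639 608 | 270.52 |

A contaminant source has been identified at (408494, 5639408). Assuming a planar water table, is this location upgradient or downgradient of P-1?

downgradient

∂h/∂x = (281.81 − 276.77) / (408824 − 408499) = +0.01551
∂h/∂y = (270.52 − 276.77) / (5639608 − 5639233) = -0.01667
Head at (408494, 5639408) = 276.77 + (+0.01551)·(-5) + (-0.01667)·(175) = 273.78 m.
That is lower than the 276.77 m at P-1, so the point is downgradient.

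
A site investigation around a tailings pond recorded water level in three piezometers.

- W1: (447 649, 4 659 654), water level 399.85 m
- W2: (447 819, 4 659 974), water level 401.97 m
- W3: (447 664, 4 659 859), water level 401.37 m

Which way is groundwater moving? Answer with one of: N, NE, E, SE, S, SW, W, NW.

Taking W1 as reference: W2−W1 = (170, 320, +2.12); W3−W1 = (15, 205, +1.52).
Solve a·Δx + b·Δy = Δh: det = 170·205 − 15·320 = 30050.
∂h/∂x = [(+2.12)·205 − (+1.52)·320] / 30050 = -0.001724
∂h/∂y = [170·(+1.52) − 15·(+2.12)] / 30050 = +0.007541
Flow = −∇h = (+0.001724 east, -0.007541 north), which points south.

S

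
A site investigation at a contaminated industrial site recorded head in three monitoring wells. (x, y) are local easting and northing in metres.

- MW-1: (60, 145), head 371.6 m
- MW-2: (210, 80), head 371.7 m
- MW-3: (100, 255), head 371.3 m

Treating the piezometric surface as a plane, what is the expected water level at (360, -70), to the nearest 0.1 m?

With h = a·x + b·y + c and MW-1 as origin, the differences give:
  150·a + (-65)·b = +0.1
  40·a + 110·b = -0.3
Eliminate b (×110 and ×(-65), subtract): 19100·a = -8.50 → a = ∂h/∂x = -0.0004450
Back-substitute: b = ∂h/∂y = -0.002565.
h(360, -70) = 371.6 + (-0.0004450)·(300) + (-0.002565)·(-215) = 371.6 -0.134 +0.552 = 372.018 m.

372.0 m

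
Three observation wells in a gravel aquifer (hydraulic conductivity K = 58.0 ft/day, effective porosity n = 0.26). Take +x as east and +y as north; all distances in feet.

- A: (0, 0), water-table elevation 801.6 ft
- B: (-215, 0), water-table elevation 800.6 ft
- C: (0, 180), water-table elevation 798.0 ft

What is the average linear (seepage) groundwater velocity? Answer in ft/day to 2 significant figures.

∂h/∂x = (800.6 − 801.6) / (-215 − 0) = +0.004651
∂h/∂y = (798.0 − 801.6) / (180 − 0) = -0.02000
|∇h| = √(0.004651² + -0.02000²) = 0.02053
Seepage velocity v = K·i/n = 58.0 × 0.02053 / 0.26 = 4.58 ft/day.

4.6 ft/day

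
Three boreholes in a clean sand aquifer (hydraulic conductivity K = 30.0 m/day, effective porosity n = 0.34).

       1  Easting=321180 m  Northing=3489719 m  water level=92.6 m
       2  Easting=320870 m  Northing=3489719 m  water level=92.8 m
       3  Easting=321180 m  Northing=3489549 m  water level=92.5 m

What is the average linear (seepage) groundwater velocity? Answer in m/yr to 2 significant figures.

∂h/∂x = (92.8 − 92.6) / (320870 − 321180) = -0.0006452
∂h/∂y = (92.5 − 92.6) / (3489549 − 3489719) = +0.0005882
|∇h| = √(-0.0006452² + 0.0005882²) = 0.0008731
Seepage velocity v = K·i/n = 30.0 × 0.0008731 / 0.34 = 0.07704 m/day = 28.14 m/yr.

28 m/yr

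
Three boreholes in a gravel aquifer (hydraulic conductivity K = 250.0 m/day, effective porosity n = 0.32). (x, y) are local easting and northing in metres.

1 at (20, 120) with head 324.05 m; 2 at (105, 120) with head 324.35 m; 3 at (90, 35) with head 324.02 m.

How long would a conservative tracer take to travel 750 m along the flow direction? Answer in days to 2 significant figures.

200 days

Taking 1 as reference: 2−1 = (85, 0, +0.30); 3−1 = (70, -85, -0.03).
Determinant of the coordinate differences = 85·(-85) − 70·0 = -7225.
∂h/∂x = [(+0.30)·(-85) − (-0.03)·0] / -7225 = +0.003529
∂h/∂y = [85·(-0.03) − 70·(+0.30)] / -7225 = +0.003260
|∇h| = √(0.003529² + 0.003260²) = 0.004804
Seepage velocity v = K·i/n = 250.0 × 0.004804 / 0.32 = 3.753 m/day.
t = 750 / 3.753 = 199.8 days.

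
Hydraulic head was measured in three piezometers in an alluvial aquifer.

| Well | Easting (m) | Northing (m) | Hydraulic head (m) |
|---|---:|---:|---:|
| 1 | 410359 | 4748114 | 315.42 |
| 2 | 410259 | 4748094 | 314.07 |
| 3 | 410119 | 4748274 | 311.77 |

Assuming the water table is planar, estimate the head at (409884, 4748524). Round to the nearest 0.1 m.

With h = a·x + b·y + c and 1 as origin, the differences give:
  (-100)·a + (-20)·b = -1.35
  (-240)·a + 160·b = -3.65
Eliminate b (×160 and ×(-20), subtract): -20800·a = -289.000 → a = ∂h/∂x = +0.01389
Back-substitute: b = ∂h/∂y = -0.001971.
h(409884, 4748524) = 315.42 + (+0.01389)·(-475) + (-0.001971)·(410) = 315.42 -6.600 -0.808 = 308.012 m.

308.0 m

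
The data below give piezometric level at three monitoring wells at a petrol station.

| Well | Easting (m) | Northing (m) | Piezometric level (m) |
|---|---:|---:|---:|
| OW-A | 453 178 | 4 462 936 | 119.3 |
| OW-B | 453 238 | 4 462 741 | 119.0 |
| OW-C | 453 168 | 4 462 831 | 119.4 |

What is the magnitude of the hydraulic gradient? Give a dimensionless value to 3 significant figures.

0.00619

Taking OW-A as reference: OW-B−OW-A = (60, -195, -0.3); OW-C−OW-A = (-10, -105, +0.1).
Determinant of the coordinate differences = 60·(-105) − (-10)·(-195) = -8250.
∂h/∂x = [(-0.3)·(-105) − (+0.1)·(-195)] / -8250 = -0.006182
∂h/∂y = [60·(+0.1) − (-10)·(-0.3)] / -8250 = -0.0003636
|∇h| = √(-0.006182² + -0.0003636²) = 0.006193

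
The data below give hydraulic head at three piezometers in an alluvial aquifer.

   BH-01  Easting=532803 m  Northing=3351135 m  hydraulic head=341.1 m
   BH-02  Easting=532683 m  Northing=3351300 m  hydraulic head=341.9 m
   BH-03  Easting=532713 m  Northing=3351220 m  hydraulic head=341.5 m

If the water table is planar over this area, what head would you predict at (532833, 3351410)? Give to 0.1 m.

Three-point gradient (reference BH-01): Δ to BH-02 = (-120, 165, +0.8), Δ to BH-03 = (-90, 85, +0.4).
∂h/∂x = +0.0004301, ∂h/∂y = +0.005161 (det = 4650).
h(532833, 3351410) = 341.1 + (+0.0004301)·(30) + (+0.005161)·(275) = 341.1 +0.013 +1.419 = 342.532 m.

342.5 m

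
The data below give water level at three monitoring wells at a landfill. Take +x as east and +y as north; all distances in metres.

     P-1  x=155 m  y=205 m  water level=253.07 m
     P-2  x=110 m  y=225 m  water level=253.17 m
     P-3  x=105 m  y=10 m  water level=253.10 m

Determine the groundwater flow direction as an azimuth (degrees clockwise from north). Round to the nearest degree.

Taking P-1 as reference: P-2−P-1 = (-45, 20, +0.10); P-3−P-1 = (-50, -195, +0.03).
Determinant of the coordinate differences = (-45)·(-195) − (-50)·20 = 9775.
∂h/∂x = [(+0.10)·(-195) − (+0.03)·20] / 9775 = -0.002056
∂h/∂y = [(-45)·(+0.03) − (-50)·(+0.10)] / 9775 = +0.0003734
Flow direction (−∇h) has components (+0.002056 E, -0.0003734 N).
Azimuth = atan2(E, N) = atan2(+0.002056, -0.0003734) = 100.3° ≈ 100°.

100°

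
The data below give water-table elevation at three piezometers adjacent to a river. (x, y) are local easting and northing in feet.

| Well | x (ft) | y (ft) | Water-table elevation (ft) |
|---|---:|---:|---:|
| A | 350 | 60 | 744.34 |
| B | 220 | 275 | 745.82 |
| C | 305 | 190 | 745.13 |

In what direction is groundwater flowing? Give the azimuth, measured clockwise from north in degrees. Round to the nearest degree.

With h = a·x + b·y + c and A as origin, the differences give:
  (-130)·a + 215·b = +1.48
  (-45)·a + 130·b = +0.79
Eliminate b (×130 and ×215, subtract): -7225·a = 22.550 → a = ∂h/∂x = -0.003121
Back-substitute: b = ∂h/∂y = +0.004997.
Flow direction (−∇h) has components (+0.003121 E, -0.004997 N).
Azimuth = atan2(E, N) = atan2(+0.003121, -0.004997) = 148.0° ≈ 148°.

148°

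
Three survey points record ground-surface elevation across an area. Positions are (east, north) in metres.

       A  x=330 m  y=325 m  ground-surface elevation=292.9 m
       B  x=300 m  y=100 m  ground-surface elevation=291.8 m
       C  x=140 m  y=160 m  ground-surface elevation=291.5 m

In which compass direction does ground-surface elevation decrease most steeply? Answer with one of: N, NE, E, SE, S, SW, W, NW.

Taking A as reference: B−A = (-30, -225, -1.1); C−A = (-190, -165, -1.4).
Solve a·Δx + b·Δy = Δz: det = (-30)·(-165) − (-190)·(-225) = -37800.
∂z/∂x = [(-1.1)·(-165) − (-1.4)·(-225)] / -37800 = +0.003532
∂z/∂y = [(-30)·(-1.4) − (-190)·(-1.1)] / -37800 = +0.004418
Steepest decrease is along −∇f = (-0.003532 E, -0.004418 N) → southwest.

SW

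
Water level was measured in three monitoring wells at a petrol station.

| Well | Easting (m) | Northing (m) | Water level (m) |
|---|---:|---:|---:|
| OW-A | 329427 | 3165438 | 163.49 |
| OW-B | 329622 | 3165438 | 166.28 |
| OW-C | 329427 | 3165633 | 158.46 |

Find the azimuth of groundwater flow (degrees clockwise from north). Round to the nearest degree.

331°

∂h/∂x = (166.28 − 163.49) / (329622 − 329427) = +0.01431
∂h/∂y = (158.46 − 163.49) / (3165633 − 3165438) = -0.02579
Flow direction (−∇h) has components (-0.01431 E, +0.02579 N).
Azimuth = atan2(E, N) = atan2(-0.01431, +0.02579) = 331.0° ≈ 331°.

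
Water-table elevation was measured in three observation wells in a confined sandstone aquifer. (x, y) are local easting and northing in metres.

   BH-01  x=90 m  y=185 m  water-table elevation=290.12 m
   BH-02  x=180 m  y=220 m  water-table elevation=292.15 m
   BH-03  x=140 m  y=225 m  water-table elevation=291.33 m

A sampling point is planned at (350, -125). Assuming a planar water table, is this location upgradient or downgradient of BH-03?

upgradient

With h = a·x + b·y + c and BH-01 as origin, the differences give:
  90·a + 35·b = +2.03
  50·a + 40·b = +1.21
Eliminate b (×40 and ×35, subtract): 1850·a = 38.850 → a = ∂h/∂x = +0.02100
Back-substitute: b = ∂h/∂y = +0.004000.
Head at (350, -125) = 290.12 + (+0.02100)·(260) + (+0.004000)·(-310) = 294.34 m.
That is higher than the 291.33 m at BH-03, so the point is upgradient.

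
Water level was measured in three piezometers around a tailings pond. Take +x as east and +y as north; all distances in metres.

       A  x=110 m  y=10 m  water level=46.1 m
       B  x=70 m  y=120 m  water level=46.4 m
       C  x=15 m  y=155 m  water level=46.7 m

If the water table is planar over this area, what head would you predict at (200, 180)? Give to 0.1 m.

Taking A as reference: B−A = (-40, 110, +0.3); C−A = (-95, 145, +0.6).
Determinant of the coordinate differences = (-40)·145 − (-95)·110 = 4650.
∂h/∂x = [(+0.3)·145 − (+0.6)·110] / 4650 = -0.004839
∂h/∂y = [(-40)·(+0.6) − (-95)·(+0.3)] / 4650 = +0.0009677
h(200, 180) = 46.1 + (-0.004839)·(90) + (+0.0009677)·(170) = 46.1 -0.435 +0.165 = 45.829 m.

45.8 m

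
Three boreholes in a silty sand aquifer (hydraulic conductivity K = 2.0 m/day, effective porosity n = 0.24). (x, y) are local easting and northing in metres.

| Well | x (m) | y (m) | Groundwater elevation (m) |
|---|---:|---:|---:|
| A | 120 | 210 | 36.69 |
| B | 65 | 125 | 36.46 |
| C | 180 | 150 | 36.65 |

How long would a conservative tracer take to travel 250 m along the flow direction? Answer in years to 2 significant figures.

Three-point gradient (reference A): Δ to B = (-55, -85, -0.23), Δ to C = (60, -60, -0.04).
∂h/∂x = +0.001238, ∂h/∂y = +0.001905 (det = 8400).
|∇h| = √(0.001238² + 0.001905²) = 0.002272
Seepage velocity v = K·i/n = 2.0 × 0.002272 / 0.24 = 0.01893 m/day.
t = 250 / 0.01893 = 1.321e+04 days = 36.2 years.

36 years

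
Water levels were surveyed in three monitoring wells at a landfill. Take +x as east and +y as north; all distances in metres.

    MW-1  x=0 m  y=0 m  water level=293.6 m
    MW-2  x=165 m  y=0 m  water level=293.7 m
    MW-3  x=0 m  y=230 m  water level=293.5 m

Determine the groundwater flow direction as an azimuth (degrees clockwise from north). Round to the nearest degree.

306°

∂h/∂x = (293.7 − 293.6) / (165 − 0) = +0.0006061
∂h/∂y = (293.5 − 293.6) / (230 − 0) = -0.0004348
Flow direction (−∇h) has components (-0.0006061 E, +0.0004348 N).
Azimuth = atan2(E, N) = atan2(-0.0006061, +0.0004348) = 305.7° ≈ 306°.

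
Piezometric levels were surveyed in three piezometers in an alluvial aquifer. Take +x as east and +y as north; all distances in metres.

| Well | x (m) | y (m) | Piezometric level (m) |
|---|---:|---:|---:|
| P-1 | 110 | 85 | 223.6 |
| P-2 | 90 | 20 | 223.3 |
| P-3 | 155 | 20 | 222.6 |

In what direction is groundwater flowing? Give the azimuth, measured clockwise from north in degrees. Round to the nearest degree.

With h = a·x + b·y + c and P-1 as origin, the differences give:
  (-20)·a + (-65)·b = -0.3
  45·a + (-65)·b = -1.0
Eliminate b (×(-65) and ×(-65), subtract): 4225·a = -45.50 → a = ∂h/∂x = -0.01077
Back-substitute: b = ∂h/∂y = +0.007929.
Flow direction (−∇h) has components (+0.01077 E, -0.007929 N).
Azimuth = atan2(E, N) = atan2(+0.01077, -0.007929) = 126.4° ≈ 126°.

126°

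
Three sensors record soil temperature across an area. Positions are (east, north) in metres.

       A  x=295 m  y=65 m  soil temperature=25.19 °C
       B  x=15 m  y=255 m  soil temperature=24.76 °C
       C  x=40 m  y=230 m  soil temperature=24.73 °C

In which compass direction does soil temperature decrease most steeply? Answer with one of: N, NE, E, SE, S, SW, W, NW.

SW

Taking A as reference: B−A = (-280, 190, -0.43); C−A = (-255, 165, -0.46).
Determinant of the coordinate differences = (-280)·165 − (-255)·190 = 2250.
∂T/∂x = [(-0.43)·165 − (-0.46)·190] / 2250 = +0.007311
∂T/∂y = [(-280)·(-0.46) − (-255)·(-0.43)] / 2250 = +0.008511
Steepest decrease is along −∇f = (-0.007311 E, -0.008511 N) → southwest.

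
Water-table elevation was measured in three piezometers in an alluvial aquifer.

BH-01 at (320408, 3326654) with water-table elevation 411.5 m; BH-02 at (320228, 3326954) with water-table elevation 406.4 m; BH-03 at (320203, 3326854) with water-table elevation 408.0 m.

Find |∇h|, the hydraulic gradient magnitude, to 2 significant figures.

Taking BH-01 as reference: BH-02−BH-01 = (-180, 300, -5.1); BH-03−BH-01 = (-205, 200, -3.5).
Determinant of the coordinate differences = (-180)·200 − (-205)·300 = 25500.
∂h/∂x = [(-5.1)·200 − (-3.5)·300] / 25500 = +0.001176
∂h/∂y = [(-180)·(-3.5) − (-205)·(-5.1)] / 25500 = -0.01629
|∇h| = √(0.001176² + -0.01629²) = 0.01633

0.016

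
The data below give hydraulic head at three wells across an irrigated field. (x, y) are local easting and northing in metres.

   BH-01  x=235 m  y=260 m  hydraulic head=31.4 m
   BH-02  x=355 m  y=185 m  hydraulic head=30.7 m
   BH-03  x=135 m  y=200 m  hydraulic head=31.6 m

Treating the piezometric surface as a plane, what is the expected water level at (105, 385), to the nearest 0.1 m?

32.3 m

Differences from BH-01: to BH-02 (Δx, Δy, Δh) = (120, -75, -0.7); to BH-03 = (-100, -60, +0.2).
Determinant of the coordinate differences = 120·(-60) − (-100)·(-75) = -14700.
∂h/∂x = [(-0.7)·(-60) − (+0.2)·(-75)] / -14700 = -0.003878
∂h/∂y = [120·(+0.2) − (-100)·(-0.7)] / -14700 = +0.003129
h(105, 385) = 31.4 + (-0.003878)·(-130) + (+0.003129)·(125) = 31.4 +0.504 +0.391 = 32.295 m.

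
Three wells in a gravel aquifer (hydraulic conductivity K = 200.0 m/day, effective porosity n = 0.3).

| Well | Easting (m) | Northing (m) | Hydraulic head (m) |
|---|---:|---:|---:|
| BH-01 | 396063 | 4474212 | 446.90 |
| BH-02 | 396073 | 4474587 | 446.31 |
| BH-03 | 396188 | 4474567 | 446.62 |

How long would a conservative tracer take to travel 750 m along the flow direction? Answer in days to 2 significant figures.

Taking BH-01 as reference: BH-02−BH-01 = (10, 375, -0.59); BH-03−BH-01 = (125, 355, -0.28).
Determinant of the coordinate differences = 10·355 − 125·375 = -43325.
∂h/∂x = [(-0.59)·355 − (-0.28)·375] / -43325 = +0.002411
∂h/∂y = [10·(-0.28) − 125·(-0.59)] / -43325 = -0.001638
|∇h| = √(0.002411² + -0.001638²) = 0.002915
Seepage velocity v = K·i/n = 200.0 × 0.002915 / 0.3 = 1.943 m/day.
t = 750 / 1.943 = 386 days.

390 days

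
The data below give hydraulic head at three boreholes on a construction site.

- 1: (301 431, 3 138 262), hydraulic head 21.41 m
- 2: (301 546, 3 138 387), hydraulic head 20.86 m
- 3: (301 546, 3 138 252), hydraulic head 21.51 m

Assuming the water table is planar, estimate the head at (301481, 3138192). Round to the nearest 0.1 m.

21.8 m

With h = a·x + b·y + c and 1 as origin, the differences give:
  115·a + 125·b = -0.55
  115·a + (-10)·b = +0.10
Eliminate b (×(-10) and ×125, subtract): -15525·a = -7.000 → a = ∂h/∂x = +0.0004509
Back-substitute: b = ∂h/∂y = -0.004815.
h(301481, 3138192) = 21.41 + (+0.0004509)·(50) + (-0.004815)·(-70) = 21.41 +0.023 +0.337 = 21.770 m.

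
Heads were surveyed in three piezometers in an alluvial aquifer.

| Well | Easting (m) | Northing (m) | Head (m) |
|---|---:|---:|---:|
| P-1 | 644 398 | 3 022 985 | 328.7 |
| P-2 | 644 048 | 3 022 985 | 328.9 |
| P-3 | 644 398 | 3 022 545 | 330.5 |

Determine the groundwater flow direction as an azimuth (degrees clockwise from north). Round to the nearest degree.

∂h/∂x = (328.9 − 328.7) / (644048 − 644398) = -0.0005714
∂h/∂y = (330.5 − 328.7) / (3022545 − 3022985) = -0.004091
Flow direction (−∇h) has components (+0.0005714 E, +0.004091 N).
Azimuth = atan2(E, N) = atan2(+0.0005714, +0.004091) = 8.0° ≈ 008°.

008°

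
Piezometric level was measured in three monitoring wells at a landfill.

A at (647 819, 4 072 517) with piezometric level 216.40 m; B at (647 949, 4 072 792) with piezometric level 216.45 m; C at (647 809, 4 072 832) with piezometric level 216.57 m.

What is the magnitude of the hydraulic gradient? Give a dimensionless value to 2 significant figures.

With h = a·x + b·y + c and A as origin, the differences give:
  130·a + 275·b = +0.05
  (-10)·a + 315·b = +0.17
Eliminate b (×315 and ×275, subtract): 43700·a = -31.000 → a = ∂h/∂x = -0.0007094
Back-substitute: b = ∂h/∂y = +0.0005172.
|∇h| = √(-0.0007094² + 0.0005172²) = 0.0008779

0.00088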